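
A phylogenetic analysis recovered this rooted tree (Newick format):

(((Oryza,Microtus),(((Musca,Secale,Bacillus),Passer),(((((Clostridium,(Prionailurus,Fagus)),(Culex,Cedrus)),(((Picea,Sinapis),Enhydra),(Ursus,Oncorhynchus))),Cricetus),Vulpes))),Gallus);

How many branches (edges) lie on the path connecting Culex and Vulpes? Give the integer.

6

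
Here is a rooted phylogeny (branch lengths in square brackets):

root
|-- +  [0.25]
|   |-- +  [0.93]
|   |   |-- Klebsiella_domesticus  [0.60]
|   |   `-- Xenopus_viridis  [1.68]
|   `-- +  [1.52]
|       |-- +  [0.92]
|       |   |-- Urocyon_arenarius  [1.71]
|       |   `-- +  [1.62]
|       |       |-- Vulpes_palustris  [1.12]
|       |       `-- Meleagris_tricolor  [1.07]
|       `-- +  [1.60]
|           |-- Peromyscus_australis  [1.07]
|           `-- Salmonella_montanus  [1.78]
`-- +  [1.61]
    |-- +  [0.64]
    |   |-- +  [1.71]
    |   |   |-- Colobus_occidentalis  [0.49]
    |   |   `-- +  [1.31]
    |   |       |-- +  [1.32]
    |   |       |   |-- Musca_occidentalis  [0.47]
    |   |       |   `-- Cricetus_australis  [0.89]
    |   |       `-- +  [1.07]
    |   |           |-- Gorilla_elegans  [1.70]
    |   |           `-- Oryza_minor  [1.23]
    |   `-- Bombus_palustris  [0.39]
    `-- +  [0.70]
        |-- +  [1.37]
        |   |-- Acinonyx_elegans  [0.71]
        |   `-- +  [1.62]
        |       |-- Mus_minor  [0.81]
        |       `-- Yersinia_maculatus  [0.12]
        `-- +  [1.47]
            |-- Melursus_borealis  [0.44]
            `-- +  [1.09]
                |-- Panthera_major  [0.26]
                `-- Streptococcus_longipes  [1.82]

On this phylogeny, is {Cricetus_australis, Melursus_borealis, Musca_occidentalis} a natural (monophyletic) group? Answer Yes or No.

No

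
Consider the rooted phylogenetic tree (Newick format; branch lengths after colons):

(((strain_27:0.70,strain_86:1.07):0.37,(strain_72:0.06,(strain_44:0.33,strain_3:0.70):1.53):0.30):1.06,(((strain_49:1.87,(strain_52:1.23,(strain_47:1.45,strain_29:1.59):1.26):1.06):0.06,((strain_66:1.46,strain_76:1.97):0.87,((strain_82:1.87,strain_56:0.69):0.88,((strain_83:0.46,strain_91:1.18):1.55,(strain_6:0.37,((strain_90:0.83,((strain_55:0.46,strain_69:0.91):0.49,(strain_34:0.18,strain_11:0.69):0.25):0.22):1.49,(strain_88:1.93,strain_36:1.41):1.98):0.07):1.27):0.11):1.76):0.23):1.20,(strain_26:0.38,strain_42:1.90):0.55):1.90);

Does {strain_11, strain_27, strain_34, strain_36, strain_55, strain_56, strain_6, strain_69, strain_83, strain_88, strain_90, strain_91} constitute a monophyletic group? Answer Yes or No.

No

The MRCA of the listed taxa is the root, so the smallest clade containing them is the whole tree.
That clade also contains strain_26, strain_29, strain_3, strain_42, strain_44, strain_47, strain_49, strain_52, strain_66, strain_72, strain_76, strain_82, strain_86, which are not in the proposed group, so the group is not monophyletic.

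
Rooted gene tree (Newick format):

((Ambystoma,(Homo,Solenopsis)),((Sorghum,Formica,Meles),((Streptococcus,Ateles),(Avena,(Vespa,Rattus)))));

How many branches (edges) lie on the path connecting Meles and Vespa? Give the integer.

The MRCA of Meles and Vespa is the node subtending ((Sorghum,Formica,Meles),((Streptococcus,Ateles),(Avena,(Vespa,Rattus)))).
From Meles up to that node: 2 branches. From Vespa up to the same node: 4 branches. Total: 2 + 4 = 6.

6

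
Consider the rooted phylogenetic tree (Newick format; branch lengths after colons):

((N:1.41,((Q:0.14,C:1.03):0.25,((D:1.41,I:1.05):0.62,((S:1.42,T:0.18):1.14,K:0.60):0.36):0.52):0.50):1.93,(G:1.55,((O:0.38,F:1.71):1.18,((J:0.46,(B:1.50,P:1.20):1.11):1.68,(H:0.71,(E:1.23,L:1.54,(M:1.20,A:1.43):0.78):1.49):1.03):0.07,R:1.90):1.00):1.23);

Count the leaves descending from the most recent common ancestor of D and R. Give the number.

20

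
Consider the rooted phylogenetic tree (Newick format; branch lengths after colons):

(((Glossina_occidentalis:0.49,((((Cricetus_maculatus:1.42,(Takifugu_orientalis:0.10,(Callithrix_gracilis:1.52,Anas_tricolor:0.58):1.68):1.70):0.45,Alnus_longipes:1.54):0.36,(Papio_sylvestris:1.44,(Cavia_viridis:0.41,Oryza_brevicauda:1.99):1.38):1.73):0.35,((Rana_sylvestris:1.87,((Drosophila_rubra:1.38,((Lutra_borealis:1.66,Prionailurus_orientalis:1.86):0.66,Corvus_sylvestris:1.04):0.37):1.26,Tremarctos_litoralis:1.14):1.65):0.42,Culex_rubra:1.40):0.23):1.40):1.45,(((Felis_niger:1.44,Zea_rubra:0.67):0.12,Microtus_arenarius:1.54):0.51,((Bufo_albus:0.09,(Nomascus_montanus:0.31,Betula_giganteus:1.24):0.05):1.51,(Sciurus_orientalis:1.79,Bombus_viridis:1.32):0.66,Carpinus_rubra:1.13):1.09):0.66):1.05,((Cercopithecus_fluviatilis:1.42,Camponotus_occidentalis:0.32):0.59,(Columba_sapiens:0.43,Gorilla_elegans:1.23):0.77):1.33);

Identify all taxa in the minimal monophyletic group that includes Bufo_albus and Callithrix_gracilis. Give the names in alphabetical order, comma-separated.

Tracing Bufo_albus: it sits inside (Bufo_albus,(Nomascus_montanus,Betula_giganteus)).
Tracing Callithrix_gracilis: it sits inside (Callithrix_gracilis,Anas_tricolor).
The smallest clade enclosing both is ((Glossina_occidentalis,((((Cricetus_maculatus,(Takifugu_orientalis,(Callithrix_gracilis,Anas_tricolor))),Alnus_longipes),(Papio_sylvestris,(Cavia_viridis,Oryza_brevicauda))),((Rana_sylvestris,((Drosophila_rubra,((Lutra_borealis,Prionailurus_orientalis),Corvus_sylvestris)),Tremarctos_litoralis)),Culex_rubra))),(((Felis_niger,Zea_rubra),Microtus_arenarius),((Bufo_albus,(Nomascus_montanus,Betula_giganteus)),(Sciurus_orientalis,Bombus_viridis),Carpinus_rubra))); the answer is its 25 terminal taxa in alphabetical order.

Alnus_longipes, Anas_tricolor, Betula_giganteus, Bombus_viridis, Bufo_albus, Callithrix_gracilis, Carpinus_rubra, Cavia_viridis, Corvus_sylvestris, Cricetus_maculatus, Culex_rubra, Drosophila_rubra, Felis_niger, Glossina_occidentalis, Lutra_borealis, Microtus_arenarius, Nomascus_montanus, Oryza_brevicauda, Papio_sylvestris, Prionailurus_orientalis, Rana_sylvestris, Sciurus_orientalis, Takifugu_orientalis, Tremarctos_litoralis, Zea_rubra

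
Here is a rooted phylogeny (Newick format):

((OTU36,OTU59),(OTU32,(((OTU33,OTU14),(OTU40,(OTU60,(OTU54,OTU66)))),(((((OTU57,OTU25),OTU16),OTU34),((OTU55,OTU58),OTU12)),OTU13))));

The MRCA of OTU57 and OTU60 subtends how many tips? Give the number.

14

The MRCA of OTU57 and OTU60 is the node subtending (((OTU33,OTU14),(OTU40,(OTU60,(OTU54,OTU66)))),(((((OTU57,OTU25),OTU16),OTU34),((OTU55,OTU58),OTU12)),OTU13)).
That clade contains 14 terminal taxa: OTU12, OTU13, OTU14, OTU16, OTU25, OTU33, OTU34, OTU40, OTU54, OTU55, OTU57, OTU58, OTU60, OTU66.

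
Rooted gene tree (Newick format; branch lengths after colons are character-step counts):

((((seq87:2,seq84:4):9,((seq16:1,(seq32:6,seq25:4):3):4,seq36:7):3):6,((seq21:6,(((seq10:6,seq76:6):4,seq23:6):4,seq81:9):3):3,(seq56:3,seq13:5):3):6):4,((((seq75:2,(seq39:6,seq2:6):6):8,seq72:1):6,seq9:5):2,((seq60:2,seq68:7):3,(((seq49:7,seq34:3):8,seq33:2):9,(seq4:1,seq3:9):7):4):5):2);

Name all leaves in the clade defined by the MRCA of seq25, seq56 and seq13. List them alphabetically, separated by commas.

Tracing seq25: it sits inside (seq32,seq25).
Tracing seq56: it sits inside (seq56,seq13).
Tracing seq13: it sits inside (seq56,seq13).
The smallest clade enclosing all 3 is (((seq87,seq84),((seq16,(seq32,seq25)),seq36)),((seq21,(((seq10,seq76),seq23),seq81)),(seq56,seq13))); the answer is its 13 terminal taxa in alphabetical order.

seq10, seq13, seq16, seq21, seq23, seq25, seq32, seq36, seq56, seq76, seq81, seq84, seq87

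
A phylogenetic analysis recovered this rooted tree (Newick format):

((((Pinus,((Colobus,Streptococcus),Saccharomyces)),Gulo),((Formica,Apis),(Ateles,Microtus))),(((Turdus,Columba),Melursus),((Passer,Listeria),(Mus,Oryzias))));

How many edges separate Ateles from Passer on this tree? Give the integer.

8

The MRCA of Ateles and Passer is the root of the tree.
From Ateles up to that node: 4 branches. From Passer up to the same node: 4 branches. Total: 4 + 4 = 8.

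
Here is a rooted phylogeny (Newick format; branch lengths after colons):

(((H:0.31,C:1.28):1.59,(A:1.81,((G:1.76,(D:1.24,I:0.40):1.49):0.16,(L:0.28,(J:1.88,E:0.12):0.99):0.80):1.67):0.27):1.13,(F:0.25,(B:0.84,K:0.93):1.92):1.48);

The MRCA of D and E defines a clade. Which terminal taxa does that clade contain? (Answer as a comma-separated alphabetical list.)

Tracing D: it sits inside (D,I).
Tracing E: it sits inside (J,E).
The smallest clade enclosing both is ((G,(D,I)),(L,(J,E))); the answer is its 6 terminal taxa in alphabetical order.

D, E, G, I, J, L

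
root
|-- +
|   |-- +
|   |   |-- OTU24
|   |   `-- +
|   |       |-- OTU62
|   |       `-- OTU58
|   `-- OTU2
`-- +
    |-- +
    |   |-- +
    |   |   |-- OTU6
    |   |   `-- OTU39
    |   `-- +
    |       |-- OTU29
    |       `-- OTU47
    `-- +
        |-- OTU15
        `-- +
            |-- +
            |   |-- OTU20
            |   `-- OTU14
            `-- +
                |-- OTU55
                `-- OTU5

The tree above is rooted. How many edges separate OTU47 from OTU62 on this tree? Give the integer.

8

The MRCA of OTU47 and OTU62 is the root of the tree.
From OTU47 up to that node: 4 branches. From OTU62 up to the same node: 4 branches. Total: 4 + 4 = 8.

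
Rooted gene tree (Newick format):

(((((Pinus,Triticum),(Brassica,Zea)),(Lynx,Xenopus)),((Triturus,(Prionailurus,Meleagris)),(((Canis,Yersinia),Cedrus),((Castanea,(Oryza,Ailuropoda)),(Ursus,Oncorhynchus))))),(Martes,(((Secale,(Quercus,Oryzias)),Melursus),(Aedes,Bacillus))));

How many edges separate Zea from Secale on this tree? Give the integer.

The MRCA of Zea and Secale is the root of the tree.
From Zea up to that node: 5 branches. From Secale up to the same node: 5 branches. Total: 5 + 5 = 10.

10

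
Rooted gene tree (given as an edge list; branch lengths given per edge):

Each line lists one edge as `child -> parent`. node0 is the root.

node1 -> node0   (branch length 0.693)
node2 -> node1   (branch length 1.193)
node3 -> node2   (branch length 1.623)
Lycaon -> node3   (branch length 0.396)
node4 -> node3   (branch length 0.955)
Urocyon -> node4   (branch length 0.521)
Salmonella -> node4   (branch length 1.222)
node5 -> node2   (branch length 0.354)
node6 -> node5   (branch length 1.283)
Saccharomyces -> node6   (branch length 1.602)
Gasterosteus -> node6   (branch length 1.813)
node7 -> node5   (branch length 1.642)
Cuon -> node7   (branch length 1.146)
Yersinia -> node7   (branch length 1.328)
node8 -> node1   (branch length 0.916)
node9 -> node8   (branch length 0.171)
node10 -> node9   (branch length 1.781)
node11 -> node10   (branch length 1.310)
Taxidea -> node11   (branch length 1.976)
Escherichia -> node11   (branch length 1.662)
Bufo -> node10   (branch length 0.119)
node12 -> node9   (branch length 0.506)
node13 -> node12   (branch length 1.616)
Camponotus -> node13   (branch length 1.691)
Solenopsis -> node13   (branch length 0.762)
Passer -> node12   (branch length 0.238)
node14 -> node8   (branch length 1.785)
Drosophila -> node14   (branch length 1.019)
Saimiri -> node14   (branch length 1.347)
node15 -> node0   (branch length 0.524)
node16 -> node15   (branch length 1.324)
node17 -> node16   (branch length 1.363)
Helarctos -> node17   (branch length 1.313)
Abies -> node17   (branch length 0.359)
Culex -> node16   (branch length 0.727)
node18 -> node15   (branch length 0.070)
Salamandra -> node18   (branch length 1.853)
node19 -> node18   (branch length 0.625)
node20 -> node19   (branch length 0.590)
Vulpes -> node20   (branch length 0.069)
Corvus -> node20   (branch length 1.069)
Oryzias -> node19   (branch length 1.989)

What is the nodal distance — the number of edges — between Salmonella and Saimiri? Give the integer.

The MRCA of Salmonella and Saimiri is the node subtending (((Lycaon,(Urocyon,Salmonella)),((Saccharomyces,Gasterosteus),(Cuon,Yersinia))),((((Taxidea,Escherichia),Bufo),((Camponotus,Solenopsis),Passer)),(Drosophila,Saimiri))).
From Salmonella up to that node: 4 branches. From Saimiri up to the same node: 3 branches. Total: 4 + 3 = 7.

7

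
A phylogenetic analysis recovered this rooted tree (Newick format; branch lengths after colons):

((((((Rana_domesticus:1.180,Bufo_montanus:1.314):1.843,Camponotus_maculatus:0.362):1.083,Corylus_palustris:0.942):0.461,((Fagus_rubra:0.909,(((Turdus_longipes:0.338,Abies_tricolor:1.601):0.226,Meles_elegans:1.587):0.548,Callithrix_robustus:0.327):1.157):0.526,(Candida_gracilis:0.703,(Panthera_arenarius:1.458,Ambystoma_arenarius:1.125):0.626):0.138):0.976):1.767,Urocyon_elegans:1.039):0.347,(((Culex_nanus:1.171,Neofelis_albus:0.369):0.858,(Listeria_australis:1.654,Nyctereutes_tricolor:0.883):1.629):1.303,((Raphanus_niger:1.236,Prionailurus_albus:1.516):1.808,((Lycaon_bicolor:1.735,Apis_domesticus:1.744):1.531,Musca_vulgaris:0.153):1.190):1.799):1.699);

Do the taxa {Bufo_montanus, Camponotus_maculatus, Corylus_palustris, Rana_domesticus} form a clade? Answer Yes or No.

The most recent common ancestor of these taxa subtends (((Rana_domesticus,Bufo_montanus),Camponotus_maculatus),Corylus_palustris).
That clade has exactly 4 tips — every listed taxon and nothing else — so the group is monophyletic.

Yes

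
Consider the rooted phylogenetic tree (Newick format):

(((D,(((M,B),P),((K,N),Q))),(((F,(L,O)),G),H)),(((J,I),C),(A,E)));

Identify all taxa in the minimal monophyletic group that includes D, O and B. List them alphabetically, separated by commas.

B, D, F, G, H, K, L, M, N, O, P, Q

Tracing D: it sits inside (D,(((M,B),P),((K,N),Q))).
Tracing O: it sits inside (L,O).
Tracing B: it sits inside (M,B).
The smallest clade enclosing all 3 is ((D,(((M,B),P),((K,N),Q))),(((F,(L,O)),G),H)); the answer is its 12 terminal taxa in alphabetical order.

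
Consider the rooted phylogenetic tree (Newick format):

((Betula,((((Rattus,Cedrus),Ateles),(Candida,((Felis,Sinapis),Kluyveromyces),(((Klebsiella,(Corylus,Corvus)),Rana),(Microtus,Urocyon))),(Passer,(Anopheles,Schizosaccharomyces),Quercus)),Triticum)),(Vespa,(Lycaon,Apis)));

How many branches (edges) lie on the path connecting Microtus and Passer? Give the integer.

The MRCA of Microtus and Passer is the node subtending (((Rattus,Cedrus),Ateles),(Candida,((Felis,Sinapis),Kluyveromyces),(((Klebsiella,(Corylus,Corvus)),Rana),(Microtus,Urocyon))),(Passer,(Anopheles,Schizosaccharomyces),Quercus)).
From Microtus up to that node: 4 branches. From Passer up to the same node: 2 branches. Total: 4 + 2 = 6.

6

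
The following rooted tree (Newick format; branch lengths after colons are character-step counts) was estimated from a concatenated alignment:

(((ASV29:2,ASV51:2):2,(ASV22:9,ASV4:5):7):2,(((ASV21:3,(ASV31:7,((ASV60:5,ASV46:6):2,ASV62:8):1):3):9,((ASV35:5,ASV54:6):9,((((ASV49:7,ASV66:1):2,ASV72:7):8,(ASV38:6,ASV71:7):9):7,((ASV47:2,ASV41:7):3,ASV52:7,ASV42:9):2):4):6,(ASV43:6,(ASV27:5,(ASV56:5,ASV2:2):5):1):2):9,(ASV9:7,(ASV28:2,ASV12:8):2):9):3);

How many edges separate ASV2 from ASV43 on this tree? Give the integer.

4

The MRCA of ASV2 and ASV43 is the node subtending (ASV43,(ASV27,(ASV56,ASV2))).
From ASV2 up to that node: 3 branches. From ASV43 up to the same node: 1 branch. Total: 3 + 1 = 4.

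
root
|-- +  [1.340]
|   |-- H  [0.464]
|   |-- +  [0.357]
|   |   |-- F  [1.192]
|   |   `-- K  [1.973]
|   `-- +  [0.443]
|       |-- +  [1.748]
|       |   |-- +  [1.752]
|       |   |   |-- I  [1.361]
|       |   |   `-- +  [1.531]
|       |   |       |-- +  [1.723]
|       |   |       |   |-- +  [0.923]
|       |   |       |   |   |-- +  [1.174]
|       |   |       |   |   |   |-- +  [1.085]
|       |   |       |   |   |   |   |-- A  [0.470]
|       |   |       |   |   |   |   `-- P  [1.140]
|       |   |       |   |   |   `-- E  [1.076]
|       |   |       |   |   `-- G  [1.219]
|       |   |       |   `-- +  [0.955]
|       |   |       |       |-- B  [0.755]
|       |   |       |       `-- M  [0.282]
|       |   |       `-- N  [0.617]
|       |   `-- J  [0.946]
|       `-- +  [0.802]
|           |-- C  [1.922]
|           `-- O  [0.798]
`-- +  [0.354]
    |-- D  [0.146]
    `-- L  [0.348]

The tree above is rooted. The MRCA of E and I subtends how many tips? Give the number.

8

The MRCA of E and I is the node subtending (I,(((((A,P),E),G),(B,M)),N)).
That clade contains 8 terminal taxa: A, B, E, G, I, M, N, P.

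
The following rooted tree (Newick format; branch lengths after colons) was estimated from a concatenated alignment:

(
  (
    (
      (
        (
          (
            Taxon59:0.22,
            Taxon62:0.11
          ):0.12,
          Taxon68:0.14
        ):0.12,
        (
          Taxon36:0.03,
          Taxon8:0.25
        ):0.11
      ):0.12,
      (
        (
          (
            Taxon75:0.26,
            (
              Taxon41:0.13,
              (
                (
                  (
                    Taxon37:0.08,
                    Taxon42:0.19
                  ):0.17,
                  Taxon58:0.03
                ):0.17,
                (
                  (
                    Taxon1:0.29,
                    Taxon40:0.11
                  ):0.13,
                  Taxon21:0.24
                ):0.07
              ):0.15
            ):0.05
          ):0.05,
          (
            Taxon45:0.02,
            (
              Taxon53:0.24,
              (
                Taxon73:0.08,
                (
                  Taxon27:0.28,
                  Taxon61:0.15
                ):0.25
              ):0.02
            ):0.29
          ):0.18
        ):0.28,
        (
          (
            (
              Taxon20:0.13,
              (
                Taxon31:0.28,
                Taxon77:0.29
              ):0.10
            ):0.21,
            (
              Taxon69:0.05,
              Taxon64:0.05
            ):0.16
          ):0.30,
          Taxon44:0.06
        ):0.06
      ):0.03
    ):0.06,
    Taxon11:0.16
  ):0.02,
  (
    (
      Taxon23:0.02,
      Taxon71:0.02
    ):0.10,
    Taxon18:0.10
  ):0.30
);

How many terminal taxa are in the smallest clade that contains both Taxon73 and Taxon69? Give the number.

The MRCA of Taxon73 and Taxon69 is the node subtending (((Taxon75,(Taxon41,(((Taxon37,Taxon42),Taxon58),((Taxon1,Taxon40),Taxon21)))),(Taxon45,(Taxon53,(Taxon73,(Taxon27,Taxon61))))),(((Taxon20,(Taxon31,Taxon77)),(Taxon69,Taxon64)),Taxon44)).
That clade contains 19 terminal taxa: Taxon1, Taxon20, Taxon21, Taxon27, Taxon31, Taxon37, Taxon40, Taxon41, Taxon42, Taxon44, Taxon45, Taxon53, Taxon58, Taxon61, Taxon64, Taxon69, Taxon73, Taxon75, Taxon77.

19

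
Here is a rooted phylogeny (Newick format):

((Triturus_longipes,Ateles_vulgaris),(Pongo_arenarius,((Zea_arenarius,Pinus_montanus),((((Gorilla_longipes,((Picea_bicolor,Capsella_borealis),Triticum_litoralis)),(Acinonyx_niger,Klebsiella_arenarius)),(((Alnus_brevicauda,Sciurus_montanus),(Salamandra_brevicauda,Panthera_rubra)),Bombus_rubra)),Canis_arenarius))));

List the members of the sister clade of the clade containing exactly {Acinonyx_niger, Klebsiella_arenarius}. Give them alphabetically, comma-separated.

Capsella_borealis, Gorilla_longipes, Picea_bicolor, Triticum_litoralis

The clade containing exactly {Acinonyx_niger, Klebsiella_arenarius} attaches to the tree at the node subtending ((Gorilla_longipes,((Picea_bicolor,Capsella_borealis),Triticum_litoralis)),(Acinonyx_niger,Klebsiella_arenarius)).
The other lineage descending from that same node — the sister group — is (Gorilla_longipes,((Picea_bicolor,Capsella_borealis),Triticum_litoralis)); its 4 tips in alphabetical order are the answer.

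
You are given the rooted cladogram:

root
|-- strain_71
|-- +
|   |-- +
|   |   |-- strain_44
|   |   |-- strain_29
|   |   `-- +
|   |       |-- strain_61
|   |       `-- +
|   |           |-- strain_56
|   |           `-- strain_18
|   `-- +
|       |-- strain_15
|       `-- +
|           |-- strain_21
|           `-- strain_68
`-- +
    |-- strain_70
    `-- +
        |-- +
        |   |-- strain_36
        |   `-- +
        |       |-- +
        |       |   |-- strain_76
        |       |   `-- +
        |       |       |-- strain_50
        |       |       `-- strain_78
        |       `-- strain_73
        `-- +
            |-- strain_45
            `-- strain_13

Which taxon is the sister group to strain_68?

strain_68 attaches to the tree at the node subtending (strain_21,strain_68).
The other lineage descending from that same node — the sister group — is the single tip strain_21.

strain_21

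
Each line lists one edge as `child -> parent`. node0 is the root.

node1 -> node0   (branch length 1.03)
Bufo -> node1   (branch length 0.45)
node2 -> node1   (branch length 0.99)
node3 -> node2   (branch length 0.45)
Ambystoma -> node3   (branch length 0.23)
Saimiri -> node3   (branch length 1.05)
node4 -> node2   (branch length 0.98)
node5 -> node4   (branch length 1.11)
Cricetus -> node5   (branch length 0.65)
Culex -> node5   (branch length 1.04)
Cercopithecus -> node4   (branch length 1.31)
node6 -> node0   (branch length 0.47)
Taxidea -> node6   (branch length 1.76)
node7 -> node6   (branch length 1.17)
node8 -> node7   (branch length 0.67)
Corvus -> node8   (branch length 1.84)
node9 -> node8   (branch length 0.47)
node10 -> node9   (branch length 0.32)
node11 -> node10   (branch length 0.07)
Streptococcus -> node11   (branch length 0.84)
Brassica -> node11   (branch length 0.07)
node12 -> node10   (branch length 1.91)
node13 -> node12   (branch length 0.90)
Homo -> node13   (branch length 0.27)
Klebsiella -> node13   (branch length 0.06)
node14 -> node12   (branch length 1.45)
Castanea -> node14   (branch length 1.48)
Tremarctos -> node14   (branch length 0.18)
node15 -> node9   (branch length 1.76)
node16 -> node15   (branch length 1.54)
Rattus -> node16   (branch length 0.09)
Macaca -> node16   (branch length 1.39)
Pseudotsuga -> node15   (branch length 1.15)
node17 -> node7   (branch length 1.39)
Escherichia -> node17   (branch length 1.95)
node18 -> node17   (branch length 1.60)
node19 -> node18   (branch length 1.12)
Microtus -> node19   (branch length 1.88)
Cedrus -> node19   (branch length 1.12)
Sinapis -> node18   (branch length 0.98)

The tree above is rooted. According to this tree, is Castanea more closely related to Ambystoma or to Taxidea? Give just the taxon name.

Taxidea

The MRCA of Castanea and Taxidea subtends (Taxidea,((Corvus,(((Streptococcus,Brassica),((Homo,Klebsiella),(Castanea,Tremarctos))),((Rattus,Macaca),Pseudotsuga))),(Escherichia,((Microtus,Cedrus),Sinapis)))) (15 taxa).
The MRCA of Castanea and Ambystoma is the root, subtending the entire tree (21 taxa).
The first is nested inside the second, so Castanea shares a more recent common ancestor with Taxidea.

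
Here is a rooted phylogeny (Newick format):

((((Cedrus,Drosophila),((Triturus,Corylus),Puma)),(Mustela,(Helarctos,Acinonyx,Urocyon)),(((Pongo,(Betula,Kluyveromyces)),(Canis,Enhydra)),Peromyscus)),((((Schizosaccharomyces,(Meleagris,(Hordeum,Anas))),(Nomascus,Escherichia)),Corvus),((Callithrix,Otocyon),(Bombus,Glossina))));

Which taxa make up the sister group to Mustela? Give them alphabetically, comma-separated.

Acinonyx, Helarctos, Urocyon

Mustela attaches to the tree at the node subtending (Mustela,(Helarctos,Acinonyx,Urocyon)).
The other lineage descending from that same node — the sister group — is (Helarctos,Acinonyx,Urocyon); its 3 tips in alphabetical order are the answer.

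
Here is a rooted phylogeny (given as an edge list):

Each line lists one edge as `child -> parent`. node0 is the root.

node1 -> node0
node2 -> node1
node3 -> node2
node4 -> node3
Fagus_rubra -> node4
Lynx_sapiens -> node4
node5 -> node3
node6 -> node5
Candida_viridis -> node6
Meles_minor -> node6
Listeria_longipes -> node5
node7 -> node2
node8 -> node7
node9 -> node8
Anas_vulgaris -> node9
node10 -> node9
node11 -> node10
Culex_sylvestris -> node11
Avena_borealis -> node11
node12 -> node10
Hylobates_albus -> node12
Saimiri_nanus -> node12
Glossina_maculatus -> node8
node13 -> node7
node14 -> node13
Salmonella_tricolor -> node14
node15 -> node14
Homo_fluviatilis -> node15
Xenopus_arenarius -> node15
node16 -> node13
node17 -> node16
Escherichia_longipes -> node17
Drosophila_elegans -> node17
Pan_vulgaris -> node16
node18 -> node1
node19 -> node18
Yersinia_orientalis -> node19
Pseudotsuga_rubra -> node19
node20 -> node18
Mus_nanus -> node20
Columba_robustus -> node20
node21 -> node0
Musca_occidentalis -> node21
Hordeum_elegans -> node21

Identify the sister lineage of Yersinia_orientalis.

Pseudotsuga_rubra

Yersinia_orientalis attaches to the tree at the node subtending (Yersinia_orientalis,Pseudotsuga_rubra).
The other lineage descending from that same node — the sister group — is the single tip Pseudotsuga_rubra.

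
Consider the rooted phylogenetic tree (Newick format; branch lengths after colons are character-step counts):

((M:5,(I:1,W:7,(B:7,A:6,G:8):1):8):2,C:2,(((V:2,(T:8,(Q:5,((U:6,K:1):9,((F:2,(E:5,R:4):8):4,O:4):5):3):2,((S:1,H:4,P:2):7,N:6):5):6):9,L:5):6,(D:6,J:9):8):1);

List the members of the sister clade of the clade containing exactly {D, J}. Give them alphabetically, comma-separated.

E, F, H, K, L, N, O, P, Q, R, S, T, U, V

The clade containing exactly {D, J} attaches to the tree at the node subtending (((V,(T,(Q,((U,K),((F,(E,R)),O))),((S,H,P),N))),L),(D,J)).
The other lineage descending from that same node — the sister group — is ((V,(T,(Q,((U,K),((F,(E,R)),O))),((S,H,P),N))),L); its 14 tips in alphabetical order are the answer.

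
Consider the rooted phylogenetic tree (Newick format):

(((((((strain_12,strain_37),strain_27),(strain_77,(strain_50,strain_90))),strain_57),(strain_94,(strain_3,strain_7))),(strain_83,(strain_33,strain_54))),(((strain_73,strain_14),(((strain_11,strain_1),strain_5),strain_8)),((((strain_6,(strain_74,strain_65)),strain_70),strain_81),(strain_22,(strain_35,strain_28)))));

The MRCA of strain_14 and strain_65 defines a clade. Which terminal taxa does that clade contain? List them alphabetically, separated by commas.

Tracing strain_14: it sits inside (strain_73,strain_14).
Tracing strain_65: it sits inside (strain_74,strain_65).
The smallest clade enclosing both is (((strain_73,strain_14),(((strain_11,strain_1),strain_5),strain_8)),((((strain_6,(strain_74,strain_65)),strain_70),strain_81),(strain_22,(strain_35,strain_28)))); the answer is its 14 terminal taxa in alphabetical order.

strain_1, strain_11, strain_14, strain_22, strain_28, strain_35, strain_5, strain_6, strain_65, strain_70, strain_73, strain_74, strain_8, strain_81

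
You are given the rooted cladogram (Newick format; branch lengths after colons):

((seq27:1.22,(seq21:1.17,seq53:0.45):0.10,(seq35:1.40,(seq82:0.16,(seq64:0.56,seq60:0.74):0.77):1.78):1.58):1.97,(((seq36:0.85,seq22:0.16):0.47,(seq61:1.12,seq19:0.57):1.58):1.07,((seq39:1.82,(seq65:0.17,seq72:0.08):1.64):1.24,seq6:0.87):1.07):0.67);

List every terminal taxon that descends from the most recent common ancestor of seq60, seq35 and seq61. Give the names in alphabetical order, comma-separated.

seq19, seq21, seq22, seq27, seq35, seq36, seq39, seq53, seq6, seq60, seq61, seq64, seq65, seq72, seq82

Tracing seq60: it sits inside (seq64,seq60).
Tracing seq35: it sits inside (seq35,(seq82,(seq64,seq60))).
Tracing seq61: it sits inside (seq61,seq19).
The smallest clade enclosing all 3 is the whole tree (their MRCA is the root), so the answer is all 15 tips in alphabetical order.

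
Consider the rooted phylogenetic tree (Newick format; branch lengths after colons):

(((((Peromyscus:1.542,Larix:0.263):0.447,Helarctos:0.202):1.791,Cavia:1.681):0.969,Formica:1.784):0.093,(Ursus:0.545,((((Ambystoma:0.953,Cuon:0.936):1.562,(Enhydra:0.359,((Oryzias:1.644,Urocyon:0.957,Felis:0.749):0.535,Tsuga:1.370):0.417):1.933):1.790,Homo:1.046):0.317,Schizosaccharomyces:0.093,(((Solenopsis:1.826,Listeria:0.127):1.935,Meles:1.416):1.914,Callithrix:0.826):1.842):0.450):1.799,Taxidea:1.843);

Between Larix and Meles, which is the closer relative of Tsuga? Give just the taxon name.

Meles

The MRCA of Tsuga and Meles subtends ((((Ambystoma,Cuon),(Enhydra,((Oryzias,Urocyon,Felis),Tsuga))),Homo),Schizosaccharomyces,(((Solenopsis,Listeria),Meles),Callithrix)) (13 taxa).
The MRCA of Tsuga and Larix is the root, subtending the entire tree (20 taxa).
The first is nested inside the second, so Tsuga shares a more recent common ancestor with Meles.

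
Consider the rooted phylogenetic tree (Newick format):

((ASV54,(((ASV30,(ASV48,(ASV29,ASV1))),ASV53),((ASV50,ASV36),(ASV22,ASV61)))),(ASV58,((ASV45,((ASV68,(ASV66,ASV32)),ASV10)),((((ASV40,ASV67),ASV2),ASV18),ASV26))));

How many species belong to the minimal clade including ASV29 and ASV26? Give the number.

21

The MRCA of ASV29 and ASV26 is the root, so the clade is the entire tree.
That clade contains 21 terminal taxa: ASV1, ASV10, ASV18, ASV2, ASV22, ASV26, ASV29, ASV30, ASV32, ASV36, ASV40, ASV45, ASV48, ASV50, ASV53, ASV54, ASV58, ASV61, ASV66, ASV67, ASV68.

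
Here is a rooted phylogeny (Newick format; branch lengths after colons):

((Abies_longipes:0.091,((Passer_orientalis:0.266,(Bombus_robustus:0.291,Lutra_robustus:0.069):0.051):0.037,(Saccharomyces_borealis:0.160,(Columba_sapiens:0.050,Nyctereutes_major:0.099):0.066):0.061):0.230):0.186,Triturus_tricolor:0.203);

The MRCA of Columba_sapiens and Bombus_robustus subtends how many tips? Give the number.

The MRCA of Columba_sapiens and Bombus_robustus is the node subtending ((Passer_orientalis,(Bombus_robustus,Lutra_robustus)),(Saccharomyces_borealis,(Columba_sapiens,Nyctereutes_major))).
That clade contains 6 terminal taxa: Bombus_robustus, Columba_sapiens, Lutra_robustus, Nyctereutes_major, Passer_orientalis, Saccharomyces_borealis.

6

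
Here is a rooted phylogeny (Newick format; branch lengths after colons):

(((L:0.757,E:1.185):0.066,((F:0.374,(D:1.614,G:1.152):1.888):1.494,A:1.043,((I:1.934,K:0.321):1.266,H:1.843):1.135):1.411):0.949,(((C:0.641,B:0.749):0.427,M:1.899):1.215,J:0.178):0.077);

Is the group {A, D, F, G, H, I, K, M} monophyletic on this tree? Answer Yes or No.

No

The MRCA of the listed taxa is the root, so the smallest clade containing them is the whole tree.
That clade also contains B, C, E, J, L, which are not in the proposed group, so the group is not monophyletic.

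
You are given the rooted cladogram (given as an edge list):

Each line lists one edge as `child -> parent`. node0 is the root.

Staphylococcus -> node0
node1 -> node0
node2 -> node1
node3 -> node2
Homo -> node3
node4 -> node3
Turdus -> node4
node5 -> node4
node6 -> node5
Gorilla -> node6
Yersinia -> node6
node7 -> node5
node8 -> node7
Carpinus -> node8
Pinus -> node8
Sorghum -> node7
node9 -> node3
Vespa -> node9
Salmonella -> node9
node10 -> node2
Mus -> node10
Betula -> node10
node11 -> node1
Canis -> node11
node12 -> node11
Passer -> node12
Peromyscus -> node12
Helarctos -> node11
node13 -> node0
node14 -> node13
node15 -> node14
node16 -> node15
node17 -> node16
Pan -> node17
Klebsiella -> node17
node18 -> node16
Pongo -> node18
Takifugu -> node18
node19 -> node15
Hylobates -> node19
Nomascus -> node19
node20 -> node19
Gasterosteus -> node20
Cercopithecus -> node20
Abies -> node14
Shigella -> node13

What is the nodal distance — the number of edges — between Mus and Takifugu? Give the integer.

10

The MRCA of Mus and Takifugu is the root of the tree.
From Mus up to that node: 4 branches. From Takifugu up to the same node: 6 branches. Total: 4 + 6 = 10.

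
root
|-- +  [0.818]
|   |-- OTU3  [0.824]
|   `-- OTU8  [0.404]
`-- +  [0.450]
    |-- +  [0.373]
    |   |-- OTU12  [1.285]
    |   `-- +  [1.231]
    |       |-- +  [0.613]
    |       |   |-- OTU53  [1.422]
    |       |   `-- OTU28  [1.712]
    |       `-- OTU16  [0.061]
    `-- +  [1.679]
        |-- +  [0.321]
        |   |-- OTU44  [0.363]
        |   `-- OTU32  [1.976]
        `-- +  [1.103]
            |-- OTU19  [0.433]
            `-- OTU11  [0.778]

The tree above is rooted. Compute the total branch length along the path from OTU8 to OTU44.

4.035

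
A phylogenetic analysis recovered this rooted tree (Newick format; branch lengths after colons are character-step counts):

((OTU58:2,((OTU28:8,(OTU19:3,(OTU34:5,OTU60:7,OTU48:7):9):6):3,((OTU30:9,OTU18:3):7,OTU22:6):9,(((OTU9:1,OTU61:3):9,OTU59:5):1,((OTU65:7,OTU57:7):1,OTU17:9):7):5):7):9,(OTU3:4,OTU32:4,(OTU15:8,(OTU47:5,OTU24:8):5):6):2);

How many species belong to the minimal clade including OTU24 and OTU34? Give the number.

The MRCA of OTU24 and OTU34 is the root, so the clade is the entire tree.
That clade contains 20 terminal taxa: OTU15, OTU17, OTU18, OTU19, OTU22, OTU24, OTU28, OTU3, OTU30, OTU32, OTU34, OTU47, OTU48, OTU57, OTU58, OTU59, OTU60, OTU61, OTU65, OTU9.

20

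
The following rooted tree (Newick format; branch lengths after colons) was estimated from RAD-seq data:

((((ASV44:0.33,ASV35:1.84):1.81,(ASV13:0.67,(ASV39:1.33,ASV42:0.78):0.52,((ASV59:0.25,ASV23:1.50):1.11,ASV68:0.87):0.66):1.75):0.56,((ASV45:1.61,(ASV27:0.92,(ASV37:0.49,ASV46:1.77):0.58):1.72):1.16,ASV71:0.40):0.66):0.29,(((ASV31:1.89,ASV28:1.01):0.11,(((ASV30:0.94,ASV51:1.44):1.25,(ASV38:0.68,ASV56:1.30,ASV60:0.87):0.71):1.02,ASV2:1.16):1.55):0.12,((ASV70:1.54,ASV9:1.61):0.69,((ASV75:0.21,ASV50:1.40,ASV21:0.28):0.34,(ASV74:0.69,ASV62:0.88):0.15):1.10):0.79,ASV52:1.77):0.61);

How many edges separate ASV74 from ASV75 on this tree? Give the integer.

The MRCA of ASV74 and ASV75 is the node subtending ((ASV75,ASV50,ASV21),(ASV74,ASV62)).
From ASV74 up to that node: 2 branches. From ASV75 up to the same node: 2 branches. Total: 2 + 2 = 4.

4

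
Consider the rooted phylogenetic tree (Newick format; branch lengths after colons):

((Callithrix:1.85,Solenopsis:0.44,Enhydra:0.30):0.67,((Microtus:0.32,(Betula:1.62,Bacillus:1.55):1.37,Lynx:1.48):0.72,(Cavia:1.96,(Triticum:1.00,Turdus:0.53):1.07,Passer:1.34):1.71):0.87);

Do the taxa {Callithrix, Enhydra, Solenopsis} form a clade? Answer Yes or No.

The most recent common ancestor of these taxa subtends (Callithrix,Solenopsis,Enhydra).
That clade has exactly 3 tips — every listed taxon and nothing else — so the group is monophyletic.

Yes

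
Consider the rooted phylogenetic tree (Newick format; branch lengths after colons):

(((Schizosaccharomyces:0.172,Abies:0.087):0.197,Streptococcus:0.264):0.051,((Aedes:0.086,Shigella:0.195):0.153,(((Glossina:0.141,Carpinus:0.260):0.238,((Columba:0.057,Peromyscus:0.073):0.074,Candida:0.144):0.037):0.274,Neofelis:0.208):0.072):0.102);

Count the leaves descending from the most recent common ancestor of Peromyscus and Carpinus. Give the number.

The MRCA of Peromyscus and Carpinus is the node subtending ((Glossina,Carpinus),((Columba,Peromyscus),Candida)).
That clade contains 5 terminal taxa: Candida, Carpinus, Columba, Glossina, Peromyscus.

5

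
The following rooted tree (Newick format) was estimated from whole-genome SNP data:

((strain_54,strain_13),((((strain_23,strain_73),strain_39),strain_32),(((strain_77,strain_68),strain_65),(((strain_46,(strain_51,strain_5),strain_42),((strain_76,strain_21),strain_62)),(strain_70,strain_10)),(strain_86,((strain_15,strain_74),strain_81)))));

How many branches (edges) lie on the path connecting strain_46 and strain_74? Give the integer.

The MRCA of strain_46 and strain_74 is the node subtending (((strain_77,strain_68),strain_65),(((strain_46,(strain_51,strain_5),strain_42),((strain_76,strain_21),strain_62)),(strain_70,strain_10)),(strain_86,((strain_15,strain_74),strain_81))).
From strain_46 up to that node: 4 branches. From strain_74 up to the same node: 4 branches. Total: 4 + 4 = 8.

8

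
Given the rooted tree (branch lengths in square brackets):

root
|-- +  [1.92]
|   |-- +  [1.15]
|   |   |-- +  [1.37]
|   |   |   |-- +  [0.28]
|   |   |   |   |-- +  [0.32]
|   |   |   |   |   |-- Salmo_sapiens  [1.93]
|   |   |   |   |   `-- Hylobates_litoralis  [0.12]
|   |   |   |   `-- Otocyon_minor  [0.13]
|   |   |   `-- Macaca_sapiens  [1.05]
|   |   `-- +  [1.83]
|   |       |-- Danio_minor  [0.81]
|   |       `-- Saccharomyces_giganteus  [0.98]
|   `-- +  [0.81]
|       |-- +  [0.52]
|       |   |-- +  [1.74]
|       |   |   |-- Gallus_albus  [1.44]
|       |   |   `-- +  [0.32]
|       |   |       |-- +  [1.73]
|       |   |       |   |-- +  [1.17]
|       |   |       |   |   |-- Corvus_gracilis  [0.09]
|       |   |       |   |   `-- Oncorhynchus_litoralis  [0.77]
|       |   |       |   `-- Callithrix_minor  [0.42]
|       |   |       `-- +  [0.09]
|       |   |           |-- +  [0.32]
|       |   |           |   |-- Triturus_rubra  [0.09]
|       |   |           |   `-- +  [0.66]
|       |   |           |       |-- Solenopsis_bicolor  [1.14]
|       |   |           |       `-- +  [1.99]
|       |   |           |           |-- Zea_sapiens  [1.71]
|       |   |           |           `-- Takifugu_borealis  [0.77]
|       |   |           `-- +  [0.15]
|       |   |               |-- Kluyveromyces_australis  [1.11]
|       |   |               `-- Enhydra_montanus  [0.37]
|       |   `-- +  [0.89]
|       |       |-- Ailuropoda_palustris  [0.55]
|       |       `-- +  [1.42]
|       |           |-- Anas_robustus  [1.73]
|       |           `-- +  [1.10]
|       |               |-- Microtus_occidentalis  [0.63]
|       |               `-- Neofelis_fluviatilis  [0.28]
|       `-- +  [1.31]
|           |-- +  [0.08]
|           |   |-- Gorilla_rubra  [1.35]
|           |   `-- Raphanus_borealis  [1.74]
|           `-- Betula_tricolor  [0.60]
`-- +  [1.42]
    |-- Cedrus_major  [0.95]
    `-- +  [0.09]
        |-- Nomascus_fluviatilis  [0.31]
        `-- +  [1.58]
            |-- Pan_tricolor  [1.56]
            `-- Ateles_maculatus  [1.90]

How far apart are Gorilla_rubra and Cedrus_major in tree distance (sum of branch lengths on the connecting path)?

The path runs Gorilla_rubra → … → MRCA → … → Cedrus_major; the MRCA is the root of the tree.
Branch lengths along that path: 1.35 + 0.08 + 1.31 + 0.81 + 1.92 + 1.42 + 0.95 = 7.84.

7.84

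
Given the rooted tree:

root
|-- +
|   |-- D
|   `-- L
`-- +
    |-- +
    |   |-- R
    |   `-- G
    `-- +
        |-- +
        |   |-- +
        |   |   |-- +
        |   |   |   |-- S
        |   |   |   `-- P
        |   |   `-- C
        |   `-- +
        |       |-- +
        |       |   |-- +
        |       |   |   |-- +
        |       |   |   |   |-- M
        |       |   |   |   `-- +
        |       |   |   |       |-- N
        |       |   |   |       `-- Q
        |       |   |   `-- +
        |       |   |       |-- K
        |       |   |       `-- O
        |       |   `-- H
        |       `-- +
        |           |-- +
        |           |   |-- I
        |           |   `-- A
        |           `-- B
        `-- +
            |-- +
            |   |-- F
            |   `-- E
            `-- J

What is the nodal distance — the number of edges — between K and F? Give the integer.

9

The MRCA of K and F is the node subtending ((((S,P),C),((((M,(N,Q)),(K,O)),H),((I,A),B))),((F,E),J)).
From K up to that node: 6 branches. From F up to the same node: 3 branches. Total: 6 + 3 = 9.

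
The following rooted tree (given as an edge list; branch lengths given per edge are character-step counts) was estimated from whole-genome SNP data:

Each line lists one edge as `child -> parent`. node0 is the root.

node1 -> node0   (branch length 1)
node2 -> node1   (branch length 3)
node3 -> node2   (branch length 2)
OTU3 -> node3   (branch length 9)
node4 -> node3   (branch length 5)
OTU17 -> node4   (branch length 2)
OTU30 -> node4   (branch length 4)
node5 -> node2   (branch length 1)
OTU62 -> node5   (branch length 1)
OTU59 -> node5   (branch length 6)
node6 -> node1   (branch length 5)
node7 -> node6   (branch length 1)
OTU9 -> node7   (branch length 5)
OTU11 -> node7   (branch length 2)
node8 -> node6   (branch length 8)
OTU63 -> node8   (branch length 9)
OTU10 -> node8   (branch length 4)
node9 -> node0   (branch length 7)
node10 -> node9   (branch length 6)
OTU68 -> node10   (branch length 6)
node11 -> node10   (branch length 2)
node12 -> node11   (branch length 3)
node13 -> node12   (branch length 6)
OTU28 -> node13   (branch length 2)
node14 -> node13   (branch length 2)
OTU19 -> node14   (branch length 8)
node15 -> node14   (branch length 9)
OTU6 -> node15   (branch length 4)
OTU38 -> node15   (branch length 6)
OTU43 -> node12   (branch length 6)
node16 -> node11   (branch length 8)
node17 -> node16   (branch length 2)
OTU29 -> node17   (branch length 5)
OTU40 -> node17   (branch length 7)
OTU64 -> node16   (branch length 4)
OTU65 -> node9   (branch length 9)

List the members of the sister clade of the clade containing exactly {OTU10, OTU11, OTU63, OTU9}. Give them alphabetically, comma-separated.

The clade containing exactly {OTU10, OTU11, OTU63, OTU9} attaches to the tree at the node subtending (((OTU3,(OTU17,OTU30)),(OTU62,OTU59)),((OTU9,OTU11),(OTU63,OTU10))).
The other lineage descending from that same node — the sister group — is ((OTU3,(OTU17,OTU30)),(OTU62,OTU59)); its 5 tips in alphabetical order are the answer.

OTU17, OTU3, OTU30, OTU59, OTU62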